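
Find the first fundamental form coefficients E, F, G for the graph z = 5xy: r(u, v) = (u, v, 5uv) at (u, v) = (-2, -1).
E = 26;  F = 50;  G = 101

Partials: r_u = (1, 0, 5*v), r_v = (0, 1, 5*u). As functions of (u, v):
  E = r_u · r_u = 25*v^2 + 1,
  F = r_u · r_v = 25*u*v,
  G = r_v · r_v = 25*u^2 + 1.
Evaluating at (u, v) = (-2, -1): E = 26, F = 50, G = 101.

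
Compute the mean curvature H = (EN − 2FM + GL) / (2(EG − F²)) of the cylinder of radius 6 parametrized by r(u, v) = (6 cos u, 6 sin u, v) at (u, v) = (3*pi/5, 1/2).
H = -1/12

With E = 36, F = 0, G = 1, L = -6, M = 0, N = 0, assemble
  H = (EN − 2FM + GL) / (2(EG − F²)) = -1/12.
At (u, v) = (3*pi/5, 1/2): H = -1/12.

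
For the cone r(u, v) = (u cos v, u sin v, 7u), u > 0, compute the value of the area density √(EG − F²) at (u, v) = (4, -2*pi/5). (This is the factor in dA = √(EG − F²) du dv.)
√(EG − F²)|_{(4, -2*pi/5)} = 20*sqrt(2)

E = 50, F = 0, G = u^2, so EG − F² = 50*u^2. Taking the positive square root: √(EG − F²) = 5*sqrt(2)*Abs(u). At (u, v) = (4, -2*pi/5): 20*sqrt(2).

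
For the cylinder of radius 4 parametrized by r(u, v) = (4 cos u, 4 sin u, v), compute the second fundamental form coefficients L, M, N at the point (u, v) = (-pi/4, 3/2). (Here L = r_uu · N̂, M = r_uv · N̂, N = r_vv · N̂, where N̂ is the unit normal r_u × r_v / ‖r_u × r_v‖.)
L = -4;  M = 0;  N = 0

Compute the unit normal N̂(u, v) = (cos(u), sin(u), 0), and the second partials r_uu, r_uv, r_vv. Take dot products:
  L(u, v) = r_uu · N̂ = -4,
  M(u, v) = r_uv · N̂ = 0,
  N(u, v) = r_vv · N̂ = 0.
Evaluating at (u, v) = (-pi/4, 3/2):
  L = -4, M = 0, N = 0.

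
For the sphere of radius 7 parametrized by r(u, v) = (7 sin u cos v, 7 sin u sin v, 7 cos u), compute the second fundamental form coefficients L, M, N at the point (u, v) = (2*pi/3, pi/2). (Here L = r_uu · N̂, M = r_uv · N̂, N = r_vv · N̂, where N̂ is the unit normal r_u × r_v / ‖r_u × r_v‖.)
L = -7;  M = 0;  N = -21/4

Compute the unit normal N̂(u, v) = (sin(u)^2*cos(v)/Abs(sin(u)), sin(u)^2*sin(v)/Abs(sin(u)), sin(2*u)/(2*Abs(sin(u)))), and the second partials r_uu, r_uv, r_vv. Take dot products:
  L(u, v) = r_uu · N̂ = -7*sin(u)/Abs(sin(u)),
  M(u, v) = r_uv · N̂ = 0,
  N(u, v) = r_vv · N̂ = -7*sin(u)^3/Abs(sin(u)).
Evaluating at (u, v) = (2*pi/3, pi/2):
  L = -7, M = 0, N = -21/4.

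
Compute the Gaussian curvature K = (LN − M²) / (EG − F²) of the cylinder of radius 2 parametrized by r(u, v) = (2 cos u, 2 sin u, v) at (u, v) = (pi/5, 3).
K = 0

Coefficients of the first fundamental form: E = 4, F = 0, G = 1.
Coefficients of the second fundamental form: L = -2, M = 0, N = 0.
Assemble K = (LN − M²)/(EG − F²) = 0. At (u, v) = (pi/5, 3): K = 0.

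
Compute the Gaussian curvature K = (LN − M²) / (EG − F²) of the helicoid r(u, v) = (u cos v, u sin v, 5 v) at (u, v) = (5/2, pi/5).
K = -16/625

Coefficients of the first fundamental form: E = 1, F = 0, G = u^2 + 25.
Coefficients of the second fundamental form: L = 0, M = -5/sqrt(u^2 + 25), N = 0.
Assemble K = (LN − M²)/(EG − F²) = -25/(u^2 + 25)^2. At (u, v) = (5/2, pi/5): K = -16/625.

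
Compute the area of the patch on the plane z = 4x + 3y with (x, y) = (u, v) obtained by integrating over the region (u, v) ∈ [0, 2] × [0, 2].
Area = 4*sqrt(26)

Area = ∫∫ √(EG − F²) du dv with √(EG − F²) = sqrt(26). Integrating over [0, 2] × [0, 2] gives 4*sqrt(26).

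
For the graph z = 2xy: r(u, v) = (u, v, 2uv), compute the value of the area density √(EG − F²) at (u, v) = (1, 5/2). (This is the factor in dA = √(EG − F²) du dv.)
√(EG − F²)|_{(1, 5/2)} = sqrt(30)

E = 4*v^2 + 1, F = 4*u*v, G = 4*u^2 + 1, so EG − F² = 4*u^2 + 4*v^2 + 1. Taking the positive square root: √(EG − F²) = sqrt(4*u^2 + 4*v^2 + 1). At (u, v) = (1, 5/2): sqrt(30).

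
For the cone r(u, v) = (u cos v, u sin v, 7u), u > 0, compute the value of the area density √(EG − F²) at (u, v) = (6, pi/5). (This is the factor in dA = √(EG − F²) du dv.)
√(EG − F²)|_{(6, pi/5)} = 30*sqrt(2)

E = 50, F = 0, G = u^2, so EG − F² = 50*u^2. Taking the positive square root: √(EG − F²) = 5*sqrt(2)*Abs(u). At (u, v) = (6, pi/5): 30*sqrt(2).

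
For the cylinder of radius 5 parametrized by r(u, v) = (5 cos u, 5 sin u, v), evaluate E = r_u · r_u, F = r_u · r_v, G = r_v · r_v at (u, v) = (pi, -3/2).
E = 25;  F = 0;  G = 1

Partials: r_u = (-5*sin(u), 5*cos(u), 0), r_v = (0, 0, 1). As functions of (u, v):
  E = r_u · r_u = 25,
  F = r_u · r_v = 0,
  G = r_v · r_v = 1.
Evaluating at (u, v) = (pi, -3/2): E = 25, F = 0, G = 1.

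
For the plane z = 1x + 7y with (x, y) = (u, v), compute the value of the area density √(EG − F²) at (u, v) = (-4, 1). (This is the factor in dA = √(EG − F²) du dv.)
√(EG − F²)|_{(-4, 1)} = sqrt(51)

E = 2, F = 7, G = 50, so EG − F² = 51. Taking the positive square root: √(EG − F²) = sqrt(51). At (u, v) = (-4, 1): sqrt(51).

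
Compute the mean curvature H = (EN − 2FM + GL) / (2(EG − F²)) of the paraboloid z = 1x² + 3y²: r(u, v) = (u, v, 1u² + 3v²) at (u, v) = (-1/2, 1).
H = 43*sqrt(38)/1444

With E = 4*u^2 + 1, F = 12*u*v, G = 36*v^2 + 1, L = 2/sqrt(4*u^2 + 36*v^2 + 1), M = 0, N = 6/sqrt(4*u^2 + 36*v^2 + 1), assemble
  H = (EN − 2FM + GL) / (2(EG − F²)) = 4*(3*u^2 + 9*v^2 + 1)/(4*u^2 + 36*v^2 + 1)^(3/2).
At (u, v) = (-1/2, 1): H = 43*sqrt(38)/1444.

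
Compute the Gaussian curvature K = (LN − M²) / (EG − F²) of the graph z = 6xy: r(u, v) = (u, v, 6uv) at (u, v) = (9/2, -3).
K = -9/277729

Coefficients of the first fundamental form: E = 36*v^2 + 1, F = 36*u*v, G = 36*u^2 + 1.
Coefficients of the second fundamental form: L = 0, M = 6/sqrt(36*u^2 + 36*v^2 + 1), N = 0.
Assemble K = (LN − M²)/(EG − F²) = -36/(1296*u^4 + 2592*u^2*v^2 + 72*u^2 + 1296*v^4 + 72*v^2 + 1). At (u, v) = (9/2, -3): K = -9/277729.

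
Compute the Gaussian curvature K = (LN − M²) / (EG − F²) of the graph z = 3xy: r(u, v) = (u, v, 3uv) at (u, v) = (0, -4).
K = -9/21025

Coefficients of the first fundamental form: E = 9*v^2 + 1, F = 9*u*v, G = 9*u^2 + 1.
Coefficients of the second fundamental form: L = 0, M = 3/sqrt(9*u^2 + 9*v^2 + 1), N = 0.
Assemble K = (LN − M²)/(EG − F²) = -9/(81*u^4 + 162*u^2*v^2 + 18*u^2 + 81*v^4 + 18*v^2 + 1). At (u, v) = (0, -4): K = -9/21025.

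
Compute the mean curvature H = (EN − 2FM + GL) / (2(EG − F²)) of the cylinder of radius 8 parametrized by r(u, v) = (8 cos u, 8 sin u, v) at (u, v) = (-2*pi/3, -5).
H = -1/16

With E = 64, F = 0, G = 1, L = -8, M = 0, N = 0, assemble
  H = (EN − 2FM + GL) / (2(EG − F²)) = -1/16.
At (u, v) = (-2*pi/3, -5): H = -1/16.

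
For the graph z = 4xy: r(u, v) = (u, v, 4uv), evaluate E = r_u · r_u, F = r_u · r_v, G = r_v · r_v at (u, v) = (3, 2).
E = 65;  F = 96;  G = 145

Partials: r_u = (1, 0, 4*v), r_v = (0, 1, 4*u). As functions of (u, v):
  E = r_u · r_u = 16*v^2 + 1,
  F = r_u · r_v = 16*u*v,
  G = r_v · r_v = 16*u^2 + 1.
Evaluating at (u, v) = (3, 2): E = 65, F = 96, G = 145.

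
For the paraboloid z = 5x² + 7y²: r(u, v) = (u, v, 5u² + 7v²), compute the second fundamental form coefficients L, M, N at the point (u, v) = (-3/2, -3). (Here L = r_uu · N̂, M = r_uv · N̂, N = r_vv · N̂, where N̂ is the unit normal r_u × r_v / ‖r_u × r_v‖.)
L = sqrt(1990)/199;  M = 0;  N = 7*sqrt(1990)/995

Compute the unit normal N̂(u, v) = (-10*u/sqrt(100*u^2 + 196*v^2 + 1), -14*v/sqrt(100*u^2 + 196*v^2 + 1), 1/sqrt(100*u^2 + 196*v^2 + 1)), and the second partials r_uu, r_uv, r_vv. Take dot products:
  L(u, v) = r_uu · N̂ = 10/sqrt(100*u^2 + 196*v^2 + 1),
  M(u, v) = r_uv · N̂ = 0,
  N(u, v) = r_vv · N̂ = 14/sqrt(100*u^2 + 196*v^2 + 1).
Evaluating at (u, v) = (-3/2, -3):
  L = sqrt(1990)/199, M = 0, N = 7*sqrt(1990)/995.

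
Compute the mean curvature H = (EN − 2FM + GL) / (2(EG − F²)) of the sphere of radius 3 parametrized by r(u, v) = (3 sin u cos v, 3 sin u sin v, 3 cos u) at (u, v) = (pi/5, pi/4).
H = -1/3

With E = 9, F = 0, G = 9*sin(u)^2, L = -3*sin(u)/Abs(sin(u)), M = 0, N = -3*sin(u)^3/Abs(sin(u)), assemble
  H = (EN − 2FM + GL) / (2(EG − F²)) = -sin(u)/(3*Abs(sin(u))).
At (u, v) = (pi/5, pi/4): H = -1/3.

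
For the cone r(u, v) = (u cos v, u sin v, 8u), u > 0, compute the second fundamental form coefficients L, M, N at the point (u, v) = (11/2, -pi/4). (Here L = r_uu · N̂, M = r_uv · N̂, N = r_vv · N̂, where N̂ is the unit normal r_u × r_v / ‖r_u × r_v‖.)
L = 0;  M = 0;  N = 44*sqrt(65)/65

Compute the unit normal N̂(u, v) = (-8*sqrt(65)*u*cos(v)/(65*Abs(u)), -8*sqrt(65)*u*sin(v)/(65*Abs(u)), sqrt(65)*u/(65*Abs(u))), and the second partials r_uu, r_uv, r_vv. Take dot products:
  L(u, v) = r_uu · N̂ = 0,
  M(u, v) = r_uv · N̂ = 0,
  N(u, v) = r_vv · N̂ = 8*sqrt(65)*u^2/(65*Abs(u)).
Evaluating at (u, v) = (11/2, -pi/4):
  L = 0, M = 0, N = 44*sqrt(65)/65.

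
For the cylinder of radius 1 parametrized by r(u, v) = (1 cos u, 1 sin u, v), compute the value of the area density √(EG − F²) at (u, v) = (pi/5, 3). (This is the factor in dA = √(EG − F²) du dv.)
√(EG − F²)|_{(pi/5, 3)} = 1

E = 1, F = 0, G = 1, so EG − F² = 1. Taking the positive square root: √(EG − F²) = 1. At (u, v) = (pi/5, 3): 1.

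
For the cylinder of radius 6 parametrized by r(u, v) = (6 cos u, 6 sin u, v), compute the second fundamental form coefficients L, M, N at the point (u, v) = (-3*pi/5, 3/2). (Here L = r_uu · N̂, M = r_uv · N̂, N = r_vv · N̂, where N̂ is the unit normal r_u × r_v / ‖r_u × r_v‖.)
L = -6;  M = 0;  N = 0

Compute the unit normal N̂(u, v) = (cos(u), sin(u), 0), and the second partials r_uu, r_uv, r_vv. Take dot products:
  L(u, v) = r_uu · N̂ = -6,
  M(u, v) = r_uv · N̂ = 0,
  N(u, v) = r_vv · N̂ = 0.
Evaluating at (u, v) = (-3*pi/5, 3/2):
  L = -6, M = 0, N = 0.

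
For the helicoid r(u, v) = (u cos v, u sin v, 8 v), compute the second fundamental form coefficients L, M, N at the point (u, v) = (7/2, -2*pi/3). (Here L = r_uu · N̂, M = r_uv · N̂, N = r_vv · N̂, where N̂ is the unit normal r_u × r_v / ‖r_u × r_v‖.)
L = 0;  M = -16*sqrt(305)/305;  N = 0

Compute the unit normal N̂(u, v) = (8*sin(v)/sqrt(u^2 + 64), -8*cos(v)/sqrt(u^2 + 64), u/sqrt(u^2 + 64)), and the second partials r_uu, r_uv, r_vv. Take dot products:
  L(u, v) = r_uu · N̂ = 0,
  M(u, v) = r_uv · N̂ = -8/sqrt(u^2 + 64),
  N(u, v) = r_vv · N̂ = 0.
Evaluating at (u, v) = (7/2, -2*pi/3):
  L = 0, M = -16*sqrt(305)/305, N = 0.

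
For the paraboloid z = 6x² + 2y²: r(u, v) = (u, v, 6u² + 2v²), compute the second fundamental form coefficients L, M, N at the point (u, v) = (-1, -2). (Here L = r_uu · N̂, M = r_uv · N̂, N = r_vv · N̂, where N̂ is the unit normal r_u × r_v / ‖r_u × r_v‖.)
L = 12*sqrt(209)/209;  M = 0;  N = 4*sqrt(209)/209

Compute the unit normal N̂(u, v) = (-12*u/sqrt(144*u^2 + 16*v^2 + 1), -4*v/sqrt(144*u^2 + 16*v^2 + 1), 1/sqrt(144*u^2 + 16*v^2 + 1)), and the second partials r_uu, r_uv, r_vv. Take dot products:
  L(u, v) = r_uu · N̂ = 12/sqrt(144*u^2 + 16*v^2 + 1),
  M(u, v) = r_uv · N̂ = 0,
  N(u, v) = r_vv · N̂ = 4/sqrt(144*u^2 + 16*v^2 + 1).
Evaluating at (u, v) = (-1, -2):
  L = 12*sqrt(209)/209, M = 0, N = 4*sqrt(209)/209.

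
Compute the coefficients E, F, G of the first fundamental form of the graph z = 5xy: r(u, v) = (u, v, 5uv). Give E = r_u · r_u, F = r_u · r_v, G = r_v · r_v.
E = 25*v^2 + 1;  F = 25*u*v;  G = 25*u^2 + 1

Compute partials: r_u = (1, 0, 5*v), r_v = (0, 1, 5*u). Then
  E = r_u · r_u = 25*v^2 + 1,
  F = r_u · r_v = 25*u*v,
  G = r_v · r_v = 25*u^2 + 1.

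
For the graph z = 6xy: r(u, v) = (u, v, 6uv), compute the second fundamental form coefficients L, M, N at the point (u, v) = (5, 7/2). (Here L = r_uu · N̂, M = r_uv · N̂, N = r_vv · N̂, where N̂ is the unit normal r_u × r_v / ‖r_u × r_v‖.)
L = 0;  M = 3*sqrt(1342)/671;  N = 0

Compute the unit normal N̂(u, v) = (-6*v/sqrt(36*u^2 + 36*v^2 + 1), -6*u/sqrt(36*u^2 + 36*v^2 + 1), 1/sqrt(36*u^2 + 36*v^2 + 1)), and the second partials r_uu, r_uv, r_vv. Take dot products:
  L(u, v) = r_uu · N̂ = 0,
  M(u, v) = r_uv · N̂ = 6/sqrt(36*u^2 + 36*v^2 + 1),
  N(u, v) = r_vv · N̂ = 0.
Evaluating at (u, v) = (5, 7/2):
  L = 0, M = 3*sqrt(1342)/671, N = 0.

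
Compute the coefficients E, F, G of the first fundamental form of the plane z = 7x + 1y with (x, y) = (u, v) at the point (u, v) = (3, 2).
E = 50;  F = 7;  G = 2

Partials: r_u = (1, 0, 7), r_v = (0, 1, 1). As functions of (u, v):
  E = r_u · r_u = 50,
  F = r_u · r_v = 7,
  G = r_v · r_v = 2.
Evaluating at (u, v) = (3, 2): E = 50, F = 7, G = 2.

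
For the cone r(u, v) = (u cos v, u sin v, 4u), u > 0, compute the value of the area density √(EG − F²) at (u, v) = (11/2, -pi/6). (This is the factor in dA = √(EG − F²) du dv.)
√(EG − F²)|_{(11/2, -pi/6)} = 11*sqrt(17)/2

E = 17, F = 0, G = u^2, so EG − F² = 17*u^2. Taking the positive square root: √(EG − F²) = sqrt(17)*Abs(u). At (u, v) = (11/2, -pi/6): 11*sqrt(17)/2.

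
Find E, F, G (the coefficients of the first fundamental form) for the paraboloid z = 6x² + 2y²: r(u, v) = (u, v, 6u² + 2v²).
E = 144*u^2 + 1;  F = 48*u*v;  G = 16*v^2 + 1

Compute partials: r_u = (1, 0, 12*u), r_v = (0, 1, 4*v). Then
  E = r_u · r_u = 144*u^2 + 1,
  F = r_u · r_v = 48*u*v,
  G = r_v · r_v = 16*v^2 + 1.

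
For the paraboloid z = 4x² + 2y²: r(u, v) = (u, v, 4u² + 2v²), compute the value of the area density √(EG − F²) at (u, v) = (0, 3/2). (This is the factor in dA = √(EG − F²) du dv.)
√(EG − F²)|_{(0, 3/2)} = sqrt(37)

E = 64*u^2 + 1, F = 32*u*v, G = 16*v^2 + 1, so EG − F² = 64*u^2 + 16*v^2 + 1. Taking the positive square root: √(EG − F²) = sqrt(64*u^2 + 16*v^2 + 1). At (u, v) = (0, 3/2): sqrt(37).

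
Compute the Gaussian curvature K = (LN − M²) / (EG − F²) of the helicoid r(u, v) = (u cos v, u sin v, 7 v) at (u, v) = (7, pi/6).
K = -1/196

Coefficients of the first fundamental form: E = 1, F = 0, G = u^2 + 49.
Coefficients of the second fundamental form: L = 0, M = -7/sqrt(u^2 + 49), N = 0.
Assemble K = (LN − M²)/(EG − F²) = -49/(u^2 + 49)^2. At (u, v) = (7, pi/6): K = -1/196.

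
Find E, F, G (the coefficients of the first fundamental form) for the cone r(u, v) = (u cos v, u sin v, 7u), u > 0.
E = 50;  F = 0;  G = u^2

Compute partials: r_u = (cos(v), sin(v), 7), r_v = (-u*sin(v), u*cos(v), 0). Then
  E = r_u · r_u = 50,
  F = r_u · r_v = 0,
  G = r_v · r_v = u^2.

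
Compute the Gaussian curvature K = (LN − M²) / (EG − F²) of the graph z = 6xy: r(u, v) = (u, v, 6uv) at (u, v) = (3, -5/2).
K = -9/75625

Coefficients of the first fundamental form: E = 36*v^2 + 1, F = 36*u*v, G = 36*u^2 + 1.
Coefficients of the second fundamental form: L = 0, M = 6/sqrt(36*u^2 + 36*v^2 + 1), N = 0.
Assemble K = (LN − M²)/(EG − F²) = -36/(1296*u^4 + 2592*u^2*v^2 + 72*u^2 + 1296*v^4 + 72*v^2 + 1). At (u, v) = (3, -5/2): K = -9/75625.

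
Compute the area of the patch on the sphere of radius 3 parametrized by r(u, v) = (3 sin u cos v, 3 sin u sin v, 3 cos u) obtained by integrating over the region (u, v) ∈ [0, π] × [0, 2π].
Area = 36*pi

Area = ∫∫ √(EG − F²) du dv with √(EG − F²) = 9*Abs(sin(u)). Integrating over [0, π] × [0, 2π] gives 36*pi.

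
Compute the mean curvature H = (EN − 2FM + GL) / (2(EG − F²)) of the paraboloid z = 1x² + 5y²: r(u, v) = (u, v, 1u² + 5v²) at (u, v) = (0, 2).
H = 406*sqrt(401)/160801

With E = 4*u^2 + 1, F = 20*u*v, G = 100*v^2 + 1, L = 2/sqrt(4*u^2 + 100*v^2 + 1), M = 0, N = 10/sqrt(4*u^2 + 100*v^2 + 1), assemble
  H = (EN − 2FM + GL) / (2(EG − F²)) = 2*(10*u^2 + 50*v^2 + 3)/(4*u^2 + 100*v^2 + 1)^(3/2).
At (u, v) = (0, 2): H = 406*sqrt(401)/160801.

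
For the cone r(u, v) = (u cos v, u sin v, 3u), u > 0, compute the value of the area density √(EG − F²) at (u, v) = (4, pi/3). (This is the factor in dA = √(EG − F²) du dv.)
√(EG − F²)|_{(4, pi/3)} = 4*sqrt(10)

E = 10, F = 0, G = u^2, so EG − F² = 10*u^2. Taking the positive square root: √(EG − F²) = sqrt(10)*Abs(u). At (u, v) = (4, pi/3): 4*sqrt(10).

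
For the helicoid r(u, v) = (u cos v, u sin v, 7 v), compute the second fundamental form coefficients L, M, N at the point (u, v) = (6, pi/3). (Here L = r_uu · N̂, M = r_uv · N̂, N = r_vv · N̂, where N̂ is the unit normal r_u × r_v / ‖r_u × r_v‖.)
L = 0;  M = -7*sqrt(85)/85;  N = 0

Compute the unit normal N̂(u, v) = (7*sin(v)/sqrt(u^2 + 49), -7*cos(v)/sqrt(u^2 + 49), u/sqrt(u^2 + 49)), and the second partials r_uu, r_uv, r_vv. Take dot products:
  L(u, v) = r_uu · N̂ = 0,
  M(u, v) = r_uv · N̂ = -7/sqrt(u^2 + 49),
  N(u, v) = r_vv · N̂ = 0.
Evaluating at (u, v) = (6, pi/3):
  L = 0, M = -7*sqrt(85)/85, N = 0.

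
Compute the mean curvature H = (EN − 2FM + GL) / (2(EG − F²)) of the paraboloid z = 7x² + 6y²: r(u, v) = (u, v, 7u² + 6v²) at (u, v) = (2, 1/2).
H = 4969*sqrt(821)/674041

With E = 196*u^2 + 1, F = 168*u*v, G = 144*v^2 + 1, L = 14/sqrt(196*u^2 + 144*v^2 + 1), M = 0, N = 12/sqrt(196*u^2 + 144*v^2 + 1), assemble
  H = (EN − 2FM + GL) / (2(EG − F²)) = (1176*u^2 + 1008*v^2 + 13)/(196*u^2 + 144*v^2 + 1)^(3/2).
At (u, v) = (2, 1/2): H = 4969*sqrt(821)/674041.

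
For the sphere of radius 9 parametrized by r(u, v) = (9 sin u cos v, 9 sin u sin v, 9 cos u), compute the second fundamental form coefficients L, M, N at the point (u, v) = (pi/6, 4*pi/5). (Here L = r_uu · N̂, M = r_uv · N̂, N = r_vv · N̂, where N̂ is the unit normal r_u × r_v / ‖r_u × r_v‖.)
L = -9;  M = 0;  N = -9/4

Compute the unit normal N̂(u, v) = (sin(u)^2*cos(v)/Abs(sin(u)), sin(u)^2*sin(v)/Abs(sin(u)), sin(2*u)/(2*Abs(sin(u)))), and the second partials r_uu, r_uv, r_vv. Take dot products:
  L(u, v) = r_uu · N̂ = -9*sin(u)/Abs(sin(u)),
  M(u, v) = r_uv · N̂ = 0,
  N(u, v) = r_vv · N̂ = -9*sin(u)^3/Abs(sin(u)).
Evaluating at (u, v) = (pi/6, 4*pi/5):
  L = -9, M = 0, N = -9/4.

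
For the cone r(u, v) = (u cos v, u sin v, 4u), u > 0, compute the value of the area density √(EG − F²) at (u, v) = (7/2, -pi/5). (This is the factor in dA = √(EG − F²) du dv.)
√(EG − F²)|_{(7/2, -pi/5)} = 7*sqrt(17)/2

E = 17, F = 0, G = u^2, so EG − F² = 17*u^2. Taking the positive square root: √(EG − F²) = sqrt(17)*Abs(u). At (u, v) = (7/2, -pi/5): 7*sqrt(17)/2.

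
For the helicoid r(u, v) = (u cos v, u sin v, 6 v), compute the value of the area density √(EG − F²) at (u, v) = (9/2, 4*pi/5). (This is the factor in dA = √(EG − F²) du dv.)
√(EG − F²)|_{(9/2, 4*pi/5)} = 15/2

E = 1, F = 0, G = u^2 + 36, so EG − F² = u^2 + 36. Taking the positive square root: √(EG − F²) = sqrt(u^2 + 36). At (u, v) = (9/2, 4*pi/5): 15/2.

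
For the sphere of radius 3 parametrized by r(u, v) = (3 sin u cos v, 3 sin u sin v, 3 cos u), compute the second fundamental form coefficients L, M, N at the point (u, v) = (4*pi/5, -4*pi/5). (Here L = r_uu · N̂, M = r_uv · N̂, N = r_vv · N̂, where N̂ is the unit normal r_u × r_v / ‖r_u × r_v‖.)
L = -3;  M = 0;  N = -15/8 + 3*sqrt(5)/8

Compute the unit normal N̂(u, v) = (sin(u)^2*cos(v)/Abs(sin(u)), sin(u)^2*sin(v)/Abs(sin(u)), sin(2*u)/(2*Abs(sin(u)))), and the second partials r_uu, r_uv, r_vv. Take dot products:
  L(u, v) = r_uu · N̂ = -3*sin(u)/Abs(sin(u)),
  M(u, v) = r_uv · N̂ = 0,
  N(u, v) = r_vv · N̂ = -3*sin(u)^3/Abs(sin(u)).
Evaluating at (u, v) = (4*pi/5, -4*pi/5):
  L = -3, M = 0, N = -15/8 + 3*sqrt(5)/8.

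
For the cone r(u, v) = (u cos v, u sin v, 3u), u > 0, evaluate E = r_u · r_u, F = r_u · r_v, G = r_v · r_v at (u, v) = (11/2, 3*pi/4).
E = 10;  F = 0;  G = 121/4

Partials: r_u = (cos(v), sin(v), 3), r_v = (-u*sin(v), u*cos(v), 0). As functions of (u, v):
  E = r_u · r_u = 10,
  F = r_u · r_v = 0,
  G = r_v · r_v = u^2.
Evaluating at (u, v) = (11/2, 3*pi/4): E = 10, F = 0, G = 121/4.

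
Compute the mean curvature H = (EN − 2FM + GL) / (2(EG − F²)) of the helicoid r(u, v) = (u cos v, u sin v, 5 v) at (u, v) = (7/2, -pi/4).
H = 0

With E = 1, F = 0, G = u^2 + 25, L = 0, M = -5/sqrt(u^2 + 25), N = 0, assemble
  H = (EN − 2FM + GL) / (2(EG − F²)) = 0.
At (u, v) = (7/2, -pi/4): H = 0.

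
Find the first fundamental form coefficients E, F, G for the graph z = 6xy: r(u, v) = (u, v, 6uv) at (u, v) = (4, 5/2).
E = 226;  F = 360;  G = 577

Partials: r_u = (1, 0, 6*v), r_v = (0, 1, 6*u). As functions of (u, v):
  E = r_u · r_u = 36*v^2 + 1,
  F = r_u · r_v = 36*u*v,
  G = r_v · r_v = 36*u^2 + 1.
Evaluating at (u, v) = (4, 5/2): E = 226, F = 360, G = 577.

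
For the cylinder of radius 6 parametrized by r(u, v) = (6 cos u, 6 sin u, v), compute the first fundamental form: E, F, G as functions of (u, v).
E = 36;  F = 0;  G = 1

Compute partials: r_u = (-6*sin(u), 6*cos(u), 0), r_v = (0, 0, 1). Then
  E = r_u · r_u = 36,
  F = r_u · r_v = 0,
  G = r_v · r_v = 1.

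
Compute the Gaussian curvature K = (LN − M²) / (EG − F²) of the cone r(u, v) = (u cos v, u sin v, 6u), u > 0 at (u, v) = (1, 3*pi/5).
K = 0

Coefficients of the first fundamental form: E = 37, F = 0, G = u^2.
Coefficients of the second fundamental form: L = 0, M = 0, N = 6*sqrt(37)*u^2/(37*Abs(u)).
Assemble K = (LN − M²)/(EG − F²) = 0. At (u, v) = (1, 3*pi/5): K = 0.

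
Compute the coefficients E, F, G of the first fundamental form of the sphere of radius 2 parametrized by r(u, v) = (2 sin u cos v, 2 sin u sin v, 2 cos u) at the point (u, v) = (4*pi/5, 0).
E = 4;  F = 0;  G = 5/2 - sqrt(5)/2

Partials: r_u = (2*cos(u)*cos(v), 2*sin(v)*cos(u), -2*sin(u)), r_v = (-2*sin(u)*sin(v), 2*sin(u)*cos(v), 0). As functions of (u, v):
  E = r_u · r_u = 4,
  F = r_u · r_v = 0,
  G = r_v · r_v = 4*sin(u)^2.
Evaluating at (u, v) = (4*pi/5, 0): E = 4, F = 0, G = 5/2 - sqrt(5)/2.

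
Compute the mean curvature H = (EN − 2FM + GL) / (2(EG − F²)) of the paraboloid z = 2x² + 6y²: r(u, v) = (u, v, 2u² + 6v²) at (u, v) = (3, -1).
H = 1160/4913

With E = 16*u^2 + 1, F = 48*u*v, G = 144*v^2 + 1, L = 4/sqrt(16*u^2 + 144*v^2 + 1), M = 0, N = 12/sqrt(16*u^2 + 144*v^2 + 1), assemble
  H = (EN − 2FM + GL) / (2(EG − F²)) = 8*(12*u^2 + 36*v^2 + 1)/(16*u^2 + 144*v^2 + 1)^(3/2).
At (u, v) = (3, -1): H = 1160/4913.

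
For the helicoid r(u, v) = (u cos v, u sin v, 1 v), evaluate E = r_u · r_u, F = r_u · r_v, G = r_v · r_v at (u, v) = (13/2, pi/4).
E = 1;  F = 0;  G = 173/4

Partials: r_u = (cos(v), sin(v), 0), r_v = (-u*sin(v), u*cos(v), 1). As functions of (u, v):
  E = r_u · r_u = 1,
  F = r_u · r_v = 0,
  G = r_v · r_v = u^2 + 1.
Evaluating at (u, v) = (13/2, pi/4): E = 1, F = 0, G = 173/4.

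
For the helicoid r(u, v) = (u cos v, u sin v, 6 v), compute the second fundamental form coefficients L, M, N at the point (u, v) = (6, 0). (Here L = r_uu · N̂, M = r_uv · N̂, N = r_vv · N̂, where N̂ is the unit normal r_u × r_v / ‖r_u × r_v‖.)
L = 0;  M = -sqrt(2)/2;  N = 0

Compute the unit normal N̂(u, v) = (6*sin(v)/sqrt(u^2 + 36), -6*cos(v)/sqrt(u^2 + 36), u/sqrt(u^2 + 36)), and the second partials r_uu, r_uv, r_vv. Take dot products:
  L(u, v) = r_uu · N̂ = 0,
  M(u, v) = r_uv · N̂ = -6/sqrt(u^2 + 36),
  N(u, v) = r_vv · N̂ = 0.
Evaluating at (u, v) = (6, 0):
  L = 0, M = -sqrt(2)/2, N = 0.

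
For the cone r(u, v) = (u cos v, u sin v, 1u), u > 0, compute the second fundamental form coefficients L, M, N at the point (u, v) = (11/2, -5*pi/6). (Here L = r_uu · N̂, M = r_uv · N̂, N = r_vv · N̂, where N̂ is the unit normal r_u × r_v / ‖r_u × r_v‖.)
L = 0;  M = 0;  N = 11*sqrt(2)/4

Compute the unit normal N̂(u, v) = (-sqrt(2)*u*cos(v)/(2*Abs(u)), -sqrt(2)*u*sin(v)/(2*Abs(u)), sqrt(2)*u/(2*Abs(u))), and the second partials r_uu, r_uv, r_vv. Take dot products:
  L(u, v) = r_uu · N̂ = 0,
  M(u, v) = r_uv · N̂ = 0,
  N(u, v) = r_vv · N̂ = sqrt(2)*u^2/(2*Abs(u)).
Evaluating at (u, v) = (11/2, -5*pi/6):
  L = 0, M = 0, N = 11*sqrt(2)/4.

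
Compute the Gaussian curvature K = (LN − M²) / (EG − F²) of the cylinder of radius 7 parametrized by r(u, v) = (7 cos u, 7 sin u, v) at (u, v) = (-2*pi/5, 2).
K = 0

Coefficients of the first fundamental form: E = 49, F = 0, G = 1.
Coefficients of the second fundamental form: L = -7, M = 0, N = 0.
Assemble K = (LN − M²)/(EG − F²) = 0. At (u, v) = (-2*pi/5, 2): K = 0.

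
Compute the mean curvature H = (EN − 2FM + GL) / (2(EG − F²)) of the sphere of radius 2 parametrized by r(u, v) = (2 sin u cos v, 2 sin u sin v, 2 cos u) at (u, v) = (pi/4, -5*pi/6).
H = -1/2

With E = 4, F = 0, G = 4*sin(u)^2, L = -2*sin(u)/Abs(sin(u)), M = 0, N = -2*sin(u)^3/Abs(sin(u)), assemble
  H = (EN − 2FM + GL) / (2(EG − F²)) = -sin(u)/(2*Abs(sin(u))).
At (u, v) = (pi/4, -5*pi/6): H = -1/2.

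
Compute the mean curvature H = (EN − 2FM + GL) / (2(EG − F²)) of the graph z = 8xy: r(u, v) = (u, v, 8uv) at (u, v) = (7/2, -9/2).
H = 8064*sqrt(2081)/4330561

With E = 64*v^2 + 1, F = 64*u*v, G = 64*u^2 + 1, L = 0, M = 8/sqrt(64*u^2 + 64*v^2 + 1), N = 0, assemble
  H = (EN − 2FM + GL) / (2(EG − F²)) = -512*u*v/(64*u^2 + 64*v^2 + 1)^(3/2).
At (u, v) = (7/2, -9/2): H = 8064*sqrt(2081)/4330561.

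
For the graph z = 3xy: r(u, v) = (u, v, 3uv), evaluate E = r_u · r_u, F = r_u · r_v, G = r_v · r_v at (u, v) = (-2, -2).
E = 37;  F = 36;  G = 37

Partials: r_u = (1, 0, 3*v), r_v = (0, 1, 3*u). As functions of (u, v):
  E = r_u · r_u = 9*v^2 + 1,
  F = r_u · r_v = 9*u*v,
  G = r_v · r_v = 9*u^2 + 1.
Evaluating at (u, v) = (-2, -2): E = 37, F = 36, G = 37.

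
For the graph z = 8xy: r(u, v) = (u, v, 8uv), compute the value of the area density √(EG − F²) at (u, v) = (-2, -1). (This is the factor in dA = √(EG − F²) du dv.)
√(EG − F²)|_{(-2, -1)} = sqrt(321)

E = 64*v^2 + 1, F = 64*u*v, G = 64*u^2 + 1, so EG − F² = 64*u^2 + 64*v^2 + 1. Taking the positive square root: √(EG − F²) = sqrt(64*u^2 + 64*v^2 + 1). At (u, v) = (-2, -1): sqrt(321).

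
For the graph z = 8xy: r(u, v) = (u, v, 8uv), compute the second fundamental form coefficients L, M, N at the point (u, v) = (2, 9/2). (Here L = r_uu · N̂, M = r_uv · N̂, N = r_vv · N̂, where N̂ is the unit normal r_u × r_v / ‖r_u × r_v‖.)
L = 0;  M = 8*sqrt(1553)/1553;  N = 0

Compute the unit normal N̂(u, v) = (-8*v/sqrt(64*u^2 + 64*v^2 + 1), -8*u/sqrt(64*u^2 + 64*v^2 + 1), 1/sqrt(64*u^2 + 64*v^2 + 1)), and the second partials r_uu, r_uv, r_vv. Take dot products:
  L(u, v) = r_uu · N̂ = 0,
  M(u, v) = r_uv · N̂ = 8/sqrt(64*u^2 + 64*v^2 + 1),
  N(u, v) = r_vv · N̂ = 0.
Evaluating at (u, v) = (2, 9/2):
  L = 0, M = 8*sqrt(1553)/1553, N = 0.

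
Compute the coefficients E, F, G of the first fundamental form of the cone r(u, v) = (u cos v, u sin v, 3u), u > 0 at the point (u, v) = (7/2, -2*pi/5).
E = 10;  F = 0;  G = 49/4

Partials: r_u = (cos(v), sin(v), 3), r_v = (-u*sin(v), u*cos(v), 0). As functions of (u, v):
  E = r_u · r_u = 10,
  F = r_u · r_v = 0,
  G = r_v · r_v = u^2.
Evaluating at (u, v) = (7/2, -2*pi/5): E = 10, F = 0, G = 49/4.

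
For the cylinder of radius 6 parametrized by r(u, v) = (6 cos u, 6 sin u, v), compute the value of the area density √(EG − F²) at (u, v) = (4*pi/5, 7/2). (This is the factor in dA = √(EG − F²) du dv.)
√(EG − F²)|_{(4*pi/5, 7/2)} = 6

E = 36, F = 0, G = 1, so EG − F² = 36. Taking the positive square root: √(EG − F²) = 6. At (u, v) = (4*pi/5, 7/2): 6.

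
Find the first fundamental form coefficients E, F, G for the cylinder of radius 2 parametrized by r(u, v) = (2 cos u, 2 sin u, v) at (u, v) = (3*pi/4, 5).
E = 4;  F = 0;  G = 1

Partials: r_u = (-2*sin(u), 2*cos(u), 0), r_v = (0, 0, 1). As functions of (u, v):
  E = r_u · r_u = 4,
  F = r_u · r_v = 0,
  G = r_v · r_v = 1.
Evaluating at (u, v) = (3*pi/4, 5): E = 4, F = 0, G = 1.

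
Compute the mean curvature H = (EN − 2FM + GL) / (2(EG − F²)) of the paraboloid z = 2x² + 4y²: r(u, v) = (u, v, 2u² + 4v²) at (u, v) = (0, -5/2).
H = 806*sqrt(401)/160801

With E = 16*u^2 + 1, F = 32*u*v, G = 64*v^2 + 1, L = 4/sqrt(16*u^2 + 64*v^2 + 1), M = 0, N = 8/sqrt(16*u^2 + 64*v^2 + 1), assemble
  H = (EN − 2FM + GL) / (2(EG − F²)) = 2*(32*u^2 + 64*v^2 + 3)/(16*u^2 + 64*v^2 + 1)^(3/2).
At (u, v) = (0, -5/2): H = 806*sqrt(401)/160801.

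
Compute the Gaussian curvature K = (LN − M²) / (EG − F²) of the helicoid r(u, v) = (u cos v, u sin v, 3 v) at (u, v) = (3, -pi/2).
K = -1/36

Coefficients of the first fundamental form: E = 1, F = 0, G = u^2 + 9.
Coefficients of the second fundamental form: L = 0, M = -3/sqrt(u^2 + 9), N = 0.
Assemble K = (LN − M²)/(EG − F²) = -9/(u^2 + 9)^2. At (u, v) = (3, -pi/2): K = -1/36.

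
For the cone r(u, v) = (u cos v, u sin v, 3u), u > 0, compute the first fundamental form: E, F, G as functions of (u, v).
E = 10;  F = 0;  G = u^2

Compute partials: r_u = (cos(v), sin(v), 3), r_v = (-u*sin(v), u*cos(v), 0). Then
  E = r_u · r_u = 10,
  F = r_u · r_v = 0,
  G = r_v · r_v = u^2.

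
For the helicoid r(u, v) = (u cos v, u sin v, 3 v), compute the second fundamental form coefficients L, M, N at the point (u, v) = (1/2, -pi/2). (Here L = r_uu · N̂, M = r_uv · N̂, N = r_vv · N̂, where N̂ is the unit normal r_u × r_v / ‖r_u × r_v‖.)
L = 0;  M = -6*sqrt(37)/37;  N = 0

Compute the unit normal N̂(u, v) = (3*sin(v)/sqrt(u^2 + 9), -3*cos(v)/sqrt(u^2 + 9), u/sqrt(u^2 + 9)), and the second partials r_uu, r_uv, r_vv. Take dot products:
  L(u, v) = r_uu · N̂ = 0,
  M(u, v) = r_uv · N̂ = -3/sqrt(u^2 + 9),
  N(u, v) = r_vv · N̂ = 0.
Evaluating at (u, v) = (1/2, -pi/2):
  L = 0, M = -6*sqrt(37)/37, N = 0.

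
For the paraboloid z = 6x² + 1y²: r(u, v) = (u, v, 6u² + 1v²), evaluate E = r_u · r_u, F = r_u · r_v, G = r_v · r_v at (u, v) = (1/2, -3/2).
E = 37;  F = -18;  G = 10

Partials: r_u = (1, 0, 12*u), r_v = (0, 1, 2*v). As functions of (u, v):
  E = r_u · r_u = 144*u^2 + 1,
  F = r_u · r_v = 24*u*v,
  G = r_v · r_v = 4*v^2 + 1.
Evaluating at (u, v) = (1/2, -3/2): E = 37, F = -18, G = 10.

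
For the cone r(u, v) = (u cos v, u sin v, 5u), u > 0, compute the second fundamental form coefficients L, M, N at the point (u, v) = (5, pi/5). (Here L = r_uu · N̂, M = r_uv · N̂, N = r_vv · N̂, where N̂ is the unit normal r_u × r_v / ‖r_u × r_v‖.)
L = 0;  M = 0;  N = 25*sqrt(26)/26

Compute the unit normal N̂(u, v) = (-5*sqrt(26)*u*cos(v)/(26*Abs(u)), -5*sqrt(26)*u*sin(v)/(26*Abs(u)), sqrt(26)*u/(26*Abs(u))), and the second partials r_uu, r_uv, r_vv. Take dot products:
  L(u, v) = r_uu · N̂ = 0,
  M(u, v) = r_uv · N̂ = 0,
  N(u, v) = r_vv · N̂ = 5*sqrt(26)*u^2/(26*Abs(u)).
Evaluating at (u, v) = (5, pi/5):
  L = 0, M = 0, N = 25*sqrt(26)/26.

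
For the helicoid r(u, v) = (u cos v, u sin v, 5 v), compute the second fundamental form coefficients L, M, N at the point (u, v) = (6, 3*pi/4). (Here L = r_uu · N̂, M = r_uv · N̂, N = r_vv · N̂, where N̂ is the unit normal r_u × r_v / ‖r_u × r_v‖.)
L = 0;  M = -5*sqrt(61)/61;  N = 0

Compute the unit normal N̂(u, v) = (5*sin(v)/sqrt(u^2 + 25), -5*cos(v)/sqrt(u^2 + 25), u/sqrt(u^2 + 25)), and the second partials r_uu, r_uv, r_vv. Take dot products:
  L(u, v) = r_uu · N̂ = 0,
  M(u, v) = r_uv · N̂ = -5/sqrt(u^2 + 25),
  N(u, v) = r_vv · N̂ = 0.
Evaluating at (u, v) = (6, 3*pi/4):
  L = 0, M = -5*sqrt(61)/61, N = 0.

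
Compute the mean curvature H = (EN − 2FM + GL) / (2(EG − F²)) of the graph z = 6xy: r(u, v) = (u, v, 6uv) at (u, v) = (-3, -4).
H = -2592*sqrt(901)/811801

With E = 36*v^2 + 1, F = 36*u*v, G = 36*u^2 + 1, L = 0, M = 6/sqrt(36*u^2 + 36*v^2 + 1), N = 0, assemble
  H = (EN − 2FM + GL) / (2(EG − F²)) = -216*u*v/(36*u^2 + 36*v^2 + 1)^(3/2).
At (u, v) = (-3, -4): H = -2592*sqrt(901)/811801.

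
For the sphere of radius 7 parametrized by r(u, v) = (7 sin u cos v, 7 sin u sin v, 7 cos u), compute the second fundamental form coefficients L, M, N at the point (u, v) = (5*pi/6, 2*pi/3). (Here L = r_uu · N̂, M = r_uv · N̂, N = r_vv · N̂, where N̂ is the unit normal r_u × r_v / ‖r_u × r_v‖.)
L = -7;  M = 0;  N = -7/4

Compute the unit normal N̂(u, v) = (sin(u)^2*cos(v)/Abs(sin(u)), sin(u)^2*sin(v)/Abs(sin(u)), sin(2*u)/(2*Abs(sin(u)))), and the second partials r_uu, r_uv, r_vv. Take dot products:
  L(u, v) = r_uu · N̂ = -7*sin(u)/Abs(sin(u)),
  M(u, v) = r_uv · N̂ = 0,
  N(u, v) = r_vv · N̂ = -7*sin(u)^3/Abs(sin(u)).
Evaluating at (u, v) = (5*pi/6, 2*pi/3):
  L = -7, M = 0, N = -7/4.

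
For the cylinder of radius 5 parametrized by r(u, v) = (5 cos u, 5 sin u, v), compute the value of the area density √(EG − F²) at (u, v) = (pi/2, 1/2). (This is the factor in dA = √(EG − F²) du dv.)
√(EG − F²)|_{(pi/2, 1/2)} = 5

E = 25, F = 0, G = 1, so EG − F² = 25. Taking the positive square root: √(EG − F²) = 5. At (u, v) = (pi/2, 1/2): 5.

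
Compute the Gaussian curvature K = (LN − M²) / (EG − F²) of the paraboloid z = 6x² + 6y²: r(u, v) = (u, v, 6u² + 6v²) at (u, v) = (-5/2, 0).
K = 144/811801

Coefficients of the first fundamental form: E = 144*u^2 + 1, F = 144*u*v, G = 144*v^2 + 1.
Coefficients of the second fundamental form: L = 12/sqrt(144*u^2 + 144*v^2 + 1), M = 0, N = 12/sqrt(144*u^2 + 144*v^2 + 1).
Assemble K = (LN − M²)/(EG − F²) = 144/(20736*u^4 + 41472*u^2*v^2 + 288*u^2 + 20736*v^4 + 288*v^2 + 1). At (u, v) = (-5/2, 0): K = 144/811801.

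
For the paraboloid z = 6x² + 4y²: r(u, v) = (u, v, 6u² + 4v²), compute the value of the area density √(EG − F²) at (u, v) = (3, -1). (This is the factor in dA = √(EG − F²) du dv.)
√(EG − F²)|_{(3, -1)} = sqrt(1361)

E = 144*u^2 + 1, F = 96*u*v, G = 64*v^2 + 1, so EG − F² = 144*u^2 + 64*v^2 + 1. Taking the positive square root: √(EG − F²) = sqrt(144*u^2 + 64*v^2 + 1). At (u, v) = (3, -1): sqrt(1361).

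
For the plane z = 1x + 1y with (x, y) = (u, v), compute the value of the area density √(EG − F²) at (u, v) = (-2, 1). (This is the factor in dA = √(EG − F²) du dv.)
√(EG − F²)|_{(-2, 1)} = sqrt(3)

E = 2, F = 1, G = 2, so EG − F² = 3. Taking the positive square root: √(EG − F²) = sqrt(3). At (u, v) = (-2, 1): sqrt(3).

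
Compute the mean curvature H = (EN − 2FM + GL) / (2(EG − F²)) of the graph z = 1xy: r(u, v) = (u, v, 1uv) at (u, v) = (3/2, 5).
H = -60*sqrt(113)/12769

With E = v^2 + 1, F = u*v, G = u^2 + 1, L = 0, M = 1/sqrt(u^2 + v^2 + 1), N = 0, assemble
  H = (EN − 2FM + GL) / (2(EG − F²)) = -u*v/(u^2 + v^2 + 1)^(3/2).
At (u, v) = (3/2, 5): H = -60*sqrt(113)/12769.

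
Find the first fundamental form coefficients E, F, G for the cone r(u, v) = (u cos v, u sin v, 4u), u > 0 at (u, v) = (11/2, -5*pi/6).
E = 17;  F = 0;  G = 121/4

Partials: r_u = (cos(v), sin(v), 4), r_v = (-u*sin(v), u*cos(v), 0). As functions of (u, v):
  E = r_u · r_u = 17,
  F = r_u · r_v = 0,
  G = r_v · r_v = u^2.
Evaluating at (u, v) = (11/2, -5*pi/6): E = 17, F = 0, G = 121/4.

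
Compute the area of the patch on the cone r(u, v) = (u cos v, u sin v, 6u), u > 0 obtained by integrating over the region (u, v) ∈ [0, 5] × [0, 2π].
Area = 25*sqrt(37)*pi

Area = ∫∫ √(EG − F²) du dv with √(EG − F²) = sqrt(37)*Abs(u). Integrating over [0, 5] × [0, 2π] gives 25*sqrt(37)*pi.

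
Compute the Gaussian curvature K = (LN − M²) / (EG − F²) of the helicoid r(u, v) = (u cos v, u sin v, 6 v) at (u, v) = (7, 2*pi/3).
K = -36/7225

Coefficients of the first fundamental form: E = 1, F = 0, G = u^2 + 36.
Coefficients of the second fundamental form: L = 0, M = -6/sqrt(u^2 + 36), N = 0.
Assemble K = (LN − M²)/(EG − F²) = -36/(u^2 + 36)^2. At (u, v) = (7, 2*pi/3): K = -36/7225.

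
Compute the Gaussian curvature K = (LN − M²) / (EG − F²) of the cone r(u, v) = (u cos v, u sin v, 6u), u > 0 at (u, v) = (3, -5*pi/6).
K = 0

Coefficients of the first fundamental form: E = 37, F = 0, G = u^2.
Coefficients of the second fundamental form: L = 0, M = 0, N = 6*sqrt(37)*u^2/(37*Abs(u)).
Assemble K = (LN − M²)/(EG − F²) = 0. At (u, v) = (3, -5*pi/6): K = 0.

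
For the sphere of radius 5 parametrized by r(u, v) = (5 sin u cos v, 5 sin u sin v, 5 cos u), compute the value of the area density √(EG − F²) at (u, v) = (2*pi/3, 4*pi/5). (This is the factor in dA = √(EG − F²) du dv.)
√(EG − F²)|_{(2*pi/3, 4*pi/5)} = 25*sqrt(3)/2

E = 25, F = 0, G = 25*sin(u)^2, so EG − F² = 625*sin(u)^2. Taking the positive square root: √(EG − F²) = 25*Abs(sin(u)). At (u, v) = (2*pi/3, 4*pi/5): 25*sqrt(3)/2.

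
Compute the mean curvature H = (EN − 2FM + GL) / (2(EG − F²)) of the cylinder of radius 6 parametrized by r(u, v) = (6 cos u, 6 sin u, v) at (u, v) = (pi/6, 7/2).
H = -1/12

With E = 36, F = 0, G = 1, L = -6, M = 0, N = 0, assemble
  H = (EN − 2FM + GL) / (2(EG − F²)) = -1/12.
At (u, v) = (pi/6, 7/2): H = -1/12.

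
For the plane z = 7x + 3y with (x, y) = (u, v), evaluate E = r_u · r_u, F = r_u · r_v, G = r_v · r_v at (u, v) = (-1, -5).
E = 50;  F = 21;  G = 10

Partials: r_u = (1, 0, 7), r_v = (0, 1, 3). As functions of (u, v):
  E = r_u · r_u = 50,
  F = r_u · r_v = 21,
  G = r_v · r_v = 10.
Evaluating at (u, v) = (-1, -5): E = 50, F = 21, G = 10.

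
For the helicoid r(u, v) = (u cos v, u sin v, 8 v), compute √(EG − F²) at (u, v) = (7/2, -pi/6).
√(EG − F²)|_{(7/2, -pi/6)} = sqrt(305)/2

E = 1, F = 0, G = u^2 + 64; EG − F² = u^2 + 64; √(EG − F²) = sqrt(u^2 + 64). At the given point: sqrt(305)/2.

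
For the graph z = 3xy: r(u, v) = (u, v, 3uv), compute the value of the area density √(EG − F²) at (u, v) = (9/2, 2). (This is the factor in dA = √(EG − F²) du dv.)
√(EG − F²)|_{(9/2, 2)} = sqrt(877)/2

E = 9*v^2 + 1, F = 9*u*v, G = 9*u^2 + 1, so EG − F² = 9*u^2 + 9*v^2 + 1. Taking the positive square root: √(EG − F²) = sqrt(9*u^2 + 9*v^2 + 1). At (u, v) = (9/2, 2): sqrt(877)/2.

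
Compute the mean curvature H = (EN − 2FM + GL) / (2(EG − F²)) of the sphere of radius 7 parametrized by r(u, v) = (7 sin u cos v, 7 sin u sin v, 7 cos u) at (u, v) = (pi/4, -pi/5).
H = -1/7

With E = 49, F = 0, G = 49*sin(u)^2, L = -7*sin(u)/Abs(sin(u)), M = 0, N = -7*sin(u)^3/Abs(sin(u)), assemble
  H = (EN − 2FM + GL) / (2(EG − F²)) = -sin(u)/(7*Abs(sin(u))).
At (u, v) = (pi/4, -pi/5): H = -1/7.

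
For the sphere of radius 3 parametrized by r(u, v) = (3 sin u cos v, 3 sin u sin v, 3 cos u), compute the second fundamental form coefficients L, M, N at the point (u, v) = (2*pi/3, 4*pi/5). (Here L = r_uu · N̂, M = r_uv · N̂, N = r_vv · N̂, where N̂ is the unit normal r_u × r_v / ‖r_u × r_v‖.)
L = -3;  M = 0;  N = -9/4

Compute the unit normal N̂(u, v) = (sin(u)^2*cos(v)/Abs(sin(u)), sin(u)^2*sin(v)/Abs(sin(u)), sin(2*u)/(2*Abs(sin(u)))), and the second partials r_uu, r_uv, r_vv. Take dot products:
  L(u, v) = r_uu · N̂ = -3*sin(u)/Abs(sin(u)),
  M(u, v) = r_uv · N̂ = 0,
  N(u, v) = r_vv · N̂ = -3*sin(u)^3/Abs(sin(u)).
Evaluating at (u, v) = (2*pi/3, 4*pi/5):
  L = -3, M = 0, N = -9/4.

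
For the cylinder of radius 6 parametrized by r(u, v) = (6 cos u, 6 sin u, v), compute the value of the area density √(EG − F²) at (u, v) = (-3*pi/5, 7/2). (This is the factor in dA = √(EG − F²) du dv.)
√(EG − F²)|_{(-3*pi/5, 7/2)} = 6

E = 36, F = 0, G = 1, so EG − F² = 36. Taking the positive square root: √(EG − F²) = 6. At (u, v) = (-3*pi/5, 7/2): 6.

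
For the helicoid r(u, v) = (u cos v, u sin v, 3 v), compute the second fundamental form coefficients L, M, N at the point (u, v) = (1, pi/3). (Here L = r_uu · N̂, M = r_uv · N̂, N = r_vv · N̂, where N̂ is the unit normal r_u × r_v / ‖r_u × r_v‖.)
L = 0;  M = -3*sqrt(10)/10;  N = 0

Compute the unit normal N̂(u, v) = (3*sin(v)/sqrt(u^2 + 9), -3*cos(v)/sqrt(u^2 + 9), u/sqrt(u^2 + 9)), and the second partials r_uu, r_uv, r_vv. Take dot products:
  L(u, v) = r_uu · N̂ = 0,
  M(u, v) = r_uv · N̂ = -3/sqrt(u^2 + 9),
  N(u, v) = r_vv · N̂ = 0.
Evaluating at (u, v) = (1, pi/3):
  L = 0, M = -3*sqrt(10)/10, N = 0.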